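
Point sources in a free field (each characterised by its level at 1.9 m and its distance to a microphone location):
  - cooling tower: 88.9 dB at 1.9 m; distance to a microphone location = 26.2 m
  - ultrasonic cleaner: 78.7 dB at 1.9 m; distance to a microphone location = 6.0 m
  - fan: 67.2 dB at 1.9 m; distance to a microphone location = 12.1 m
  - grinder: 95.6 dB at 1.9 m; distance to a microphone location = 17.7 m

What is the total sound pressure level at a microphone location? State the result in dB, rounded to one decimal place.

Propagate each source to the receiver with L = L_ref − 20·log₁₀(r/r_ref), then add intensities.
cooling tower: 88.9 − 20·log₁₀(26.2/1.9) = 88.9 − 22.79 = 66.11 dB.
ultrasonic cleaner: 78.7 − 20·log₁₀(6.0/1.9) = 78.7 − 9.99 = 68.71 dB.
fan: 67.2 − 20·log₁₀(12.1/1.9) = 67.2 − 16.08 = 51.12 dB.
grinder: 95.6 − 20·log₁₀(17.7/1.9) = 95.6 − 19.38 = 76.22 dB.
Σ 10^(L/10) = 5.348e+07 → L_total = 10·log₁₀(5.348e+07) = 77.28 dB.

77.3 dB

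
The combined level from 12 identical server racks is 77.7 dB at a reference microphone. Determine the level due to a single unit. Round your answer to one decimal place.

66.9 dB

Dividing the total intensity by 12 lowers the level by 10·log₁₀ 12 = 10.792 dB: L₁ = 77.7 − 10.792.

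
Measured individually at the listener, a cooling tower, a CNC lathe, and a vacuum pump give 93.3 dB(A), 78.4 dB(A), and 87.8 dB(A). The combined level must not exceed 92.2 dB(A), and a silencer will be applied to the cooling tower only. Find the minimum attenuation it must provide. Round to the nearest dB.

Everything except the cooling tower sums to 10^(78.4/10) + 10^(87.8/10) = 6.717e+08 in linear terms, 88.27 dB(A).
The limit corresponds to 10^(92.2/10) = 1.660e+09; subtracting the fixed part leaves 9.878e+08 for the cooling tower, i.e. 89.95 dB(A).
Required insertion loss = 93.3 − 89.95 = 3.35 dB.

3 dB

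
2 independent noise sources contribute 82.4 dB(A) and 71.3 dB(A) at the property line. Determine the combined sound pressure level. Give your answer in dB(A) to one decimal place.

Incoherent sources combine by intensity addition: L_total = 10·log₁₀(Σ 10^(L_i/10)).
Σ 10^(L/10) = 10^(82.4/10) + 10^(71.3/10) = 1.873e+08.
L_total = 10·log₁₀(1.873e+08) = 82.72 dB(A).

82.7 dB(A)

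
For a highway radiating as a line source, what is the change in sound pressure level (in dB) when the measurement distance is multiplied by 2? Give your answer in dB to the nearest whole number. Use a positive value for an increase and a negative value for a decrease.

A line source loses 3 dB per doubling of distance; generally ΔL = −10·log₁₀(r₂/r₁).
ΔL = −10·log₁₀(2) = -3.01 dB.

-3 dB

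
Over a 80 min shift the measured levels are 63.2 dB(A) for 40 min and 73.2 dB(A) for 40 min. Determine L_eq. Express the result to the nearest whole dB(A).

Weight each interval's intensity by its duration and average over T = 80 min:
Σ tᵢ·10^(Lᵢ/10) = 40·10^(63.2/10) + 40·10^(73.2/10) = 9.193e+08.
L_eq = 10·log₁₀(9.193e+08/80) = 70.60 dB(A).

71 dB(A)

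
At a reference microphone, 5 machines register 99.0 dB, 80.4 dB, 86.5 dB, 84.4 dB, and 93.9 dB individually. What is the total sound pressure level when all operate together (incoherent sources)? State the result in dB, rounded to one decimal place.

100.5 dB

For uncorrelated sources the intensities add, so convert each level to linear form, sum, and take 10·log₁₀ of the total.
Σ 10^(L/10) = 10^(99.0/10) + 10^(80.4/10) + 10^(86.5/10) + 10^(84.4/10) + 10^(93.9/10) = 1.123e+10.
L_total = 10·log₁₀(1.123e+10) = 100.50 dB.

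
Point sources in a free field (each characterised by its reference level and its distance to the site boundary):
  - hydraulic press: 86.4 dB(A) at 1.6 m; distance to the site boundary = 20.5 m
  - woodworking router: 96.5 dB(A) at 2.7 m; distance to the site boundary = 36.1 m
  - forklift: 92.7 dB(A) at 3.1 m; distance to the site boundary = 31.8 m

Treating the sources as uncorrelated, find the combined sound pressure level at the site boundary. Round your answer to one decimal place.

76.6 dB(A)

First find each source's level at the receiver (point-source: −20·log₁₀(r/r_ref)), then combine on an intensity basis.
hydraulic press: 86.4 − 20·log₁₀(20.5/1.6) = 86.4 − 22.15 = 64.25 dB(A).
woodworking router: 96.5 − 20·log₁₀(36.1/2.7) = 96.5 − 22.52 = 73.98 dB(A).
forklift: 92.7 − 20·log₁₀(31.8/3.1) = 92.7 − 20.22 = 72.48 dB(A).
Σ 10^(L/10) = 4.534e+07 → L_total = 10·log₁₀(4.534e+07) = 76.56 dB(A).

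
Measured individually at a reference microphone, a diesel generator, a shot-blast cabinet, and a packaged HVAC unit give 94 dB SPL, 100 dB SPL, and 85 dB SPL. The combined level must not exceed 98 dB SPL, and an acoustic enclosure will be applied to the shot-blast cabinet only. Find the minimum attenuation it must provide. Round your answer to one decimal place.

4.6 dB

The untreated sources together contribute 10^(94/10) + 10^(85/10) = 2.828e+09, i.e. 94.51 dB SPL.
The limit corresponds to 10^(98/10) = 6.310e+09; subtracting the fixed part leaves 3.481e+09 for the shot-blast cabinet, i.e. 95.42 dB SPL.
So the shot-blast cabinet must be reduced from 100 to 95.42 dB SPL: IL = 4.58 dB.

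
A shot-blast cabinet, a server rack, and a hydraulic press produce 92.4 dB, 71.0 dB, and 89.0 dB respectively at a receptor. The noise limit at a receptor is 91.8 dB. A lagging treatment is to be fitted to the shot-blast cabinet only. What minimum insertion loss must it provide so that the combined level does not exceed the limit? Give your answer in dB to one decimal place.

3.9 dB

Fixed contribution from the other sources: Σ 10^(L/10) = 10^(71.0/10) + 10^(89.0/10) = 8.069e+08 (89.07 dB).
To meet 91.8 dB overall, the treated shot-blast cabinet may contribute at most 10^(91.8/10) − 8.069e+08 = 7.066e+08, i.e. 88.49 dB.
Required insertion loss = 92.4 − 88.49 = 3.91 dB.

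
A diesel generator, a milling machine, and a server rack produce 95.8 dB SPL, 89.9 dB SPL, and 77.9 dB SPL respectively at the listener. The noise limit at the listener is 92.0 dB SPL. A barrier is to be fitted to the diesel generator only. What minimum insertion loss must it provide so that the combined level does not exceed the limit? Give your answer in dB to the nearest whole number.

Everything except the diesel generator sums to 10^(89.9/10) + 10^(77.9/10) = 1.039e+09 in linear terms, 90.17 dB SPL.
The limit corresponds to 10^(92.0/10) = 1.585e+09; subtracting the fixed part leaves 5.460e+08 for the diesel generator, i.e. 87.37 dB SPL.
So the diesel generator must be reduced from 95.8 to 87.37 dB SPL: IL = 8.43 dB.

8 dB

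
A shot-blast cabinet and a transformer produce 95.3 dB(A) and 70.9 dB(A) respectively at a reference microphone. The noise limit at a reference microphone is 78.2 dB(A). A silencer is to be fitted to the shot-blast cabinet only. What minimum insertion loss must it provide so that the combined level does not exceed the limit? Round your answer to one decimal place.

18.0 dB

Fixed contribution from the other source: Σ 10^(L/10) = 10^(70.9/10) = 1.230e+07 (70.90 dB(A)).
To meet 78.2 dB(A) overall, the treated shot-blast cabinet may contribute at most 10^(78.2/10) − 1.230e+07 = 5.377e+07, i.e. 77.31 dB(A).
Required insertion loss = 95.3 − 77.31 = 17.99 dB.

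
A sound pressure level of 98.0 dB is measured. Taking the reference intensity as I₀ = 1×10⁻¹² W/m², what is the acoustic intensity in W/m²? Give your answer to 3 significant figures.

I/I₀ = 10^(98.0/10) = 6.31e+09, so I = 6.31e+09 × 10⁻¹² W/m².

0.00631 W/m²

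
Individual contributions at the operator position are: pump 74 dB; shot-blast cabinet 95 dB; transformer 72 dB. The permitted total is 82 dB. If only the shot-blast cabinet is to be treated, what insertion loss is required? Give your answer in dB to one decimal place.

Everything except the shot-blast cabinet sums to 10^(74/10) + 10^(72/10) = 4.097e+07 in linear terms, 76.12 dB.
To meet 82 dB overall, the treated shot-blast cabinet may contribute at most 10^(82/10) − 4.097e+07 = 1.175e+08, i.e. 80.70 dB.
Required insertion loss = 95 − 80.70 = 14.30 dB.

14.3 dB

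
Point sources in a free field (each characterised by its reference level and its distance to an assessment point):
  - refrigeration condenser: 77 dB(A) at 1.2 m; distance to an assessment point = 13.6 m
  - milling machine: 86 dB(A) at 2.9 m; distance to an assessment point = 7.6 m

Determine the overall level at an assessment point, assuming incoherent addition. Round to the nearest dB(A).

78 dB(A)

First find each source's level at the receiver (point-source: −20·log₁₀(r/r_ref)), then combine on an intensity basis.
refrigeration condenser: 77 − 20·log₁₀(13.6/1.2) = 77 − 21.09 = 55.91 dB(A).
milling machine: 86 − 20·log₁₀(7.6/2.9) = 86 − 8.37 = 77.63 dB(A).
Σ 10^(L/10) = 5.836e+07 → L_total = 10·log₁₀(5.836e+07) = 77.66 dB(A).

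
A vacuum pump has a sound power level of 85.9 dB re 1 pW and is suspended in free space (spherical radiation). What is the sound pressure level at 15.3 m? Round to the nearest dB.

51 dB

Free-field spherical radiation: L_p = L_w − 10·log₁₀(4π·r²), r = 15.3 m.
4π·r² = 2942 m², 10·log₁₀ of that is 34.686 dB.
L_p = 85.9 − 34.686 = 51.21 dB.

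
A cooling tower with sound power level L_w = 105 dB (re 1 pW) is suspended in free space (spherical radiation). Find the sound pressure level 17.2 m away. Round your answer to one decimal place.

The power spreads over a sphere of area 4π·r², so L_p = L_w − 10·log₁₀(4π·r²).
4π·r² = 3718 m², 10·log₁₀ of that is 35.703 dB.
L_p = 105 − 35.703 = 69.30 dB.

69.3 dB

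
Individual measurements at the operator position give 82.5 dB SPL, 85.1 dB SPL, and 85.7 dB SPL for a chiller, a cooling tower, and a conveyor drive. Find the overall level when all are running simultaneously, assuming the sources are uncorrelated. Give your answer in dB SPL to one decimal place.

89.4 dB SPL

For uncorrelated sources the intensities add, so convert each level to linear form, sum, and take 10·log₁₀ of the total.
Σ 10^(L/10) = 10^(82.5/10) + 10^(85.1/10) + 10^(85.7/10) = 8.730e+08.
L_total = 10·log₁₀(8.730e+08) = 89.41 dB SPL.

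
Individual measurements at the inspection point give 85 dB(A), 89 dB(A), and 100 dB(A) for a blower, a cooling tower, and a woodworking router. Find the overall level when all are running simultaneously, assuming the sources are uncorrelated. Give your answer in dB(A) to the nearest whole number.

100 dB(A)

Incoherent sources combine by intensity addition: L_total = 10·log₁₀(Σ 10^(L_i/10)).
Σ 10^(L/10) = 10^(85/10) + 10^(89/10) + 10^(100/10) = 1.111e+10.
L_total = 10·log₁₀(1.111e+10) = 100.46 dB(A).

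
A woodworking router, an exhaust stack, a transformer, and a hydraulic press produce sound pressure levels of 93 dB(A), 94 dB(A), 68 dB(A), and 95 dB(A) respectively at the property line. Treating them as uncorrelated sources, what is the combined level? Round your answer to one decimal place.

For uncorrelated sources the intensities add, so convert each level to linear form, sum, and take 10·log₁₀ of the total.
Σ 10^(L/10) = 10^(93/10) + 10^(94/10) + 10^(68/10) + 10^(95/10) = 7.676e+09.
L_total = 10·log₁₀(7.676e+09) = 98.85 dB(A).

98.9 dB(A)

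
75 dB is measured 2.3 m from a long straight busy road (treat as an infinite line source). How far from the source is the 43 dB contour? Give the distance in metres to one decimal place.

Line-source spreading drops the level by 10·log₁₀(r₂/r₁); inverting, r₂/r₁ = 10^(ΔL/10).
r₂ = 2.3·10^((75−43)/10) = 2.3·10^(32.0/10) = 3645.25 m.

3645.3 m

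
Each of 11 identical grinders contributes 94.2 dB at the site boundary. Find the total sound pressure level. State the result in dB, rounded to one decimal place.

104.6 dB

With 11 equal, uncorrelated contributions the intensity is 11× that of one unit, giving a rise of 10·log₁₀ 11.
L_total = 94.2 + 10·log₁₀(11) = 94.2 + 10.414 = 104.61 dB.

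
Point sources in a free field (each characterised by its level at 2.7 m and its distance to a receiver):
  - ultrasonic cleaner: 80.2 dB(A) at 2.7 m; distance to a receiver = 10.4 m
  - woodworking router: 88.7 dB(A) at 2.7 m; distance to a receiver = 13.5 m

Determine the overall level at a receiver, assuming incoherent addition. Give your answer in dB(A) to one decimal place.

75.6 dB(A)

First find each source's level at the receiver (point-source: −20·log₁₀(r/r_ref)), then combine on an intensity basis.
ultrasonic cleaner: 80.2 − 20·log₁₀(10.4/2.7) = 80.2 − 11.71 = 68.49 dB(A).
woodworking router: 88.7 − 20·log₁₀(13.5/2.7) = 88.7 − 13.98 = 74.72 dB(A).
Σ 10^(L/10) = 3.671e+07 → L_total = 10·log₁₀(3.671e+07) = 75.65 dB(A).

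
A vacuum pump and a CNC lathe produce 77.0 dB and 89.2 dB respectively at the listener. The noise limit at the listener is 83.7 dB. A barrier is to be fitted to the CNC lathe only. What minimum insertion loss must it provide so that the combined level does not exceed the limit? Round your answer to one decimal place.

6.5 dB

Everything except the CNC lathe sums to 10^(77.0/10) = 5.012e+07 in linear terms, 77.00 dB.
To meet 83.7 dB overall, the treated CNC lathe may contribute at most 10^(83.7/10) − 5.012e+07 = 1.843e+08, i.e. 82.66 dB.
Required insertion loss = 89.2 − 82.66 = 6.54 dB.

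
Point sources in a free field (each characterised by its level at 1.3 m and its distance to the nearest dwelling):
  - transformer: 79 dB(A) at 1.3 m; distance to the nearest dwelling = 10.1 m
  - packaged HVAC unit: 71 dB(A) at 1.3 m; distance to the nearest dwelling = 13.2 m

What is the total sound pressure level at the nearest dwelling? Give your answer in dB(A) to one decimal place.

61.6 dB(A)

First find each source's level at the receiver (point-source: −20·log₁₀(r/r_ref)), then combine on an intensity basis.
transformer: 79 − 20·log₁₀(10.1/1.3) = 79 − 17.81 = 61.19 dB(A).
packaged HVAC unit: 71 − 20·log₁₀(13.2/1.3) = 71 − 20.13 = 50.87 dB(A).
Σ 10^(L/10) = 1.438e+06 → L_total = 10·log₁₀(1.438e+06) = 61.58 dB(A).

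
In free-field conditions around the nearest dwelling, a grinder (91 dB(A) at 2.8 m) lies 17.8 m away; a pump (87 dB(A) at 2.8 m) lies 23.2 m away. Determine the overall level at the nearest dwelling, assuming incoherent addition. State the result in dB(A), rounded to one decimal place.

75.8 dB(A)

Apply inverse-square spreading to bring every level to the receiver, then sum 10^(L/10).
grinder: 91 − 20·log₁₀(17.8/2.8) = 91 − 16.07 = 74.93 dB(A).
pump: 87 − 20·log₁₀(23.2/2.8) = 87 − 18.37 = 68.63 dB(A).
Σ 10^(L/10) = 3.845e+07 → L_total = 10·log₁₀(3.845e+07) = 75.85 dB(A).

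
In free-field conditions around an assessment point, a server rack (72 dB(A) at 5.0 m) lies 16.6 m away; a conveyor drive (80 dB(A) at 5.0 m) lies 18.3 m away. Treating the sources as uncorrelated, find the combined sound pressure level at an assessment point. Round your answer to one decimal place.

69.5 dB(A)

Propagate each source to the receiver with L = L_ref − 20·log₁₀(r/r_ref), then add intensities.
server rack: 72 − 20·log₁₀(16.6/5.0) = 72 − 10.42 = 61.58 dB(A).
conveyor drive: 80 − 20·log₁₀(18.3/5.0) = 80 − 11.27 = 68.73 dB(A).
Σ 10^(L/10) = 8.903e+06 → L_total = 10·log₁₀(8.903e+06) = 69.50 dB(A).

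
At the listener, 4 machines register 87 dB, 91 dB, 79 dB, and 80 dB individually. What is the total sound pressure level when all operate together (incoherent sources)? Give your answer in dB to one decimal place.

Incoherent sources combine by intensity addition: L_total = 10·log₁₀(Σ 10^(L_i/10)).
Σ 10^(L/10) = 10^(87/10) + 10^(91/10) + 10^(79/10) + 10^(80/10) = 1.940e+09.
L_total = 10·log₁₀(1.940e+09) = 92.88 dB.

92.9 dB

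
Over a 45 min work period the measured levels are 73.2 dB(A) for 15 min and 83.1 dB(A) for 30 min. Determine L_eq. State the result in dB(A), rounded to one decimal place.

81.6 dB(A)

L_eq = 10·log₁₀[(1/T)·Σ tᵢ·10^(Lᵢ/10)] with T = 45 min.
Σ tᵢ·10^(Lᵢ/10) = 15·10^(73.2/10) + 30·10^(83.1/10) = 6.439e+09.
L_eq = 10·log₁₀(6.439e+09/45) = 81.56 dB(A).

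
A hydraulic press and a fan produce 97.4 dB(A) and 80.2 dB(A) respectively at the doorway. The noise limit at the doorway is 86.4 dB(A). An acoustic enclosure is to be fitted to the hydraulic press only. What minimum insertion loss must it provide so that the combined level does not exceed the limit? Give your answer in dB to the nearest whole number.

12 dB

Everything except the hydraulic press sums to 10^(80.2/10) = 1.047e+08 in linear terms, 80.20 dB(A).
To meet 86.4 dB(A) overall, the treated hydraulic press may contribute at most 10^(86.4/10) − 1.047e+08 = 3.318e+08, i.e. 85.21 dB(A).
Required insertion loss = 97.4 − 85.21 = 12.19 dB.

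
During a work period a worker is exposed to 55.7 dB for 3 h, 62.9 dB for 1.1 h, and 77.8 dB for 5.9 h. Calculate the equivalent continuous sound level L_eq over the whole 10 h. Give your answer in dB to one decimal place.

The energy average is taken in the linear domain: L_eq = 10·log₁₀[(Σ tᵢ·10^(Lᵢ/10))/T], T = 10 h.
Σ tᵢ·10^(Lᵢ/10) = 3·10^(55.7/10) + 1.1·10^(62.9/10) + 5.9·10^(77.8/10) = 3.588e+08.
L_eq = 10·log₁₀(3.588e+08/10) = 75.55 dB.

75.5 dB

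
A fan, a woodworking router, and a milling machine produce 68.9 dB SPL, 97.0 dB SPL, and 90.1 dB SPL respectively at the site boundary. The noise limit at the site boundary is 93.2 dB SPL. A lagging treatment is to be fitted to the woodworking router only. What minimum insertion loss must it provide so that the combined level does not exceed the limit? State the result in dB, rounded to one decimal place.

6.8 dB

Fixed contribution from the other sources: Σ 10^(L/10) = 10^(68.9/10) + 10^(90.1/10) = 1.031e+09 (90.13 dB SPL).
The limit corresponds to 10^(93.2/10) = 2.089e+09; subtracting the fixed part leaves 1.058e+09 for the woodworking router, i.e. 90.25 dB SPL.
So the woodworking router must be reduced from 97.0 to 90.25 dB SPL: IL = 6.75 dB.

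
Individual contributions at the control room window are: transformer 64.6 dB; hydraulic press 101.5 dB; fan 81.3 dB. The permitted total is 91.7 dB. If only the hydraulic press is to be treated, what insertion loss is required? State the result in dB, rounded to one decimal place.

10.2 dB

The untreated sources together contribute 10^(64.6/10) + 10^(81.3/10) = 1.378e+08, i.e. 81.39 dB.
To meet 91.7 dB overall, the treated hydraulic press may contribute at most 10^(91.7/10) − 1.378e+08 = 1.341e+09, i.e. 91.28 dB.
So the hydraulic press must be reduced from 101.5 to 91.28 dB: IL = 10.22 dB.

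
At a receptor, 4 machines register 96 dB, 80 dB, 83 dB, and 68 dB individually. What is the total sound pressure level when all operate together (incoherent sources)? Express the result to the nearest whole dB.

Incoherent sources combine by intensity addition: L_total = 10·log₁₀(Σ 10^(L_i/10)).
Σ 10^(L/10) = 10^(96/10) + 10^(80/10) + 10^(83/10) + 10^(68/10) = 4.287e+09.
L_total = 10·log₁₀(4.287e+09) = 96.32 dB.

96 dB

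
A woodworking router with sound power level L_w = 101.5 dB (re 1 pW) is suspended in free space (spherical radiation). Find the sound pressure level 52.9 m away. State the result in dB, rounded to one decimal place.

The power spreads over a sphere of area 4π·r², so L_p = L_w − 10·log₁₀(4π·r²).
4π·r² = 3.517e+04 m², 10·log₁₀ of that is 45.461 dB.
L_p = 101.5 − 45.461 = 56.04 dB.

56.0 dB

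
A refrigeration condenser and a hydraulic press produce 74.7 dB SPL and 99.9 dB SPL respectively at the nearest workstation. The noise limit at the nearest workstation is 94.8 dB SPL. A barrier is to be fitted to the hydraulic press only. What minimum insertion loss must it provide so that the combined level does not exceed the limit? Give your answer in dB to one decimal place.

5.1 dB

The untreated sources together contribute 10^(74.7/10) = 2.951e+07, i.e. 74.70 dB SPL.
To meet 94.8 dB SPL overall, the treated hydraulic press may contribute at most 10^(94.8/10) − 2.951e+07 = 2.990e+09, i.e. 94.76 dB SPL.
Required insertion loss = 99.9 − 94.76 = 5.14 dB.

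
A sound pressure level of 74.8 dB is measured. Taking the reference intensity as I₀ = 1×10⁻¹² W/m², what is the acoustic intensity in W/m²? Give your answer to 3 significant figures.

3.02e-05 W/m²

L = 10·log₁₀(I/I₀) ⇒ I = I₀·10^(L/10) = 10⁻¹² × 10^7.48.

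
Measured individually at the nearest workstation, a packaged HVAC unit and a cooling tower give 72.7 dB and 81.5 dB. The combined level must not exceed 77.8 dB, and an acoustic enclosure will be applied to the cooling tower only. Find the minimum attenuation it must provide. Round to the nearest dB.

5 dB

The untreated sources together contribute 10^(72.7/10) = 1.862e+07, i.e. 72.70 dB.
The limit corresponds to 10^(77.8/10) = 6.026e+07; subtracting the fixed part leaves 4.164e+07 for the cooling tower, i.e. 76.19 dB.
So the cooling tower must be reduced from 81.5 to 76.19 dB: IL = 5.31 dB.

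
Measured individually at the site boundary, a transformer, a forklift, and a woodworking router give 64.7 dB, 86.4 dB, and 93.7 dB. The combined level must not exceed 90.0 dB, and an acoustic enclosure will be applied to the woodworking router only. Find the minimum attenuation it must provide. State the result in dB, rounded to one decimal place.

The untreated sources together contribute 10^(64.7/10) + 10^(86.4/10) = 4.395e+08, i.e. 86.43 dB.
The limit corresponds to 10^(90.0/10) = 1.000e+09; subtracting the fixed part leaves 5.605e+08 for the woodworking router, i.e. 87.49 dB.
Required insertion loss = 93.7 − 87.49 = 6.21 dB.

6.2 dB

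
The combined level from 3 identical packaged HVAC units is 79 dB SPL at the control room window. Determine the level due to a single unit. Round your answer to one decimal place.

Dividing the total intensity by 3 lowers the level by 10·log₁₀ 3 = 4.771 dB: L₁ = 79 − 4.771.

74.2 dB SPL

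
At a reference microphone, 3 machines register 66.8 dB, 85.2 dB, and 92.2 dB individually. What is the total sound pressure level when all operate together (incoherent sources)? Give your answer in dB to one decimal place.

For uncorrelated sources the intensities add, so convert each level to linear form, sum, and take 10·log₁₀ of the total.
Σ 10^(L/10) = 10^(66.8/10) + 10^(85.2/10) + 10^(92.2/10) = 1.996e+09.
L_total = 10·log₁₀(1.996e+09) = 93.00 dB.

93.0 dB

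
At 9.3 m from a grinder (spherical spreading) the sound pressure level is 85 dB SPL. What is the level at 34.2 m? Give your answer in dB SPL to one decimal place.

Point-source attenuation: ΔL = 20·log₁₀(r₂/r₁) = 20·log₁₀(34.2/9.3) = 11.311 dB.
L₂ = 85 − 20·log₁₀(34.2/9.3) = 85 − 11.311 = 73.69 dB SPL.

73.7 dB SPL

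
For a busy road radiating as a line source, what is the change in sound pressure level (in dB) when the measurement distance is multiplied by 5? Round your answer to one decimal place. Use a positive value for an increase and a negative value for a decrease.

-7.0 dB

Line-source spreading: ΔL = −10·log₁₀(r₂/r₁).
ΔL = −10·log₁₀(5) = -6.99 dB.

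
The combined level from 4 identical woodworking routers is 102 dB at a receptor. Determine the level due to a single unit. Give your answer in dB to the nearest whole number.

96 dB

For N identical incoherent sources L_total = L₁ + 10·log₁₀ N, so L₁ = 102 − 10·log₁₀(4) = 102 − 6.021.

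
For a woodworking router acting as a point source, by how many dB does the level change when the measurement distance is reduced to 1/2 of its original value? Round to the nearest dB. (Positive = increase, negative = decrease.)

With spherical spreading the level changes by −20·log₁₀(r₂/r₁).
ΔL = −20·log₁₀(0.5) = +6.02 dB.

+6 dB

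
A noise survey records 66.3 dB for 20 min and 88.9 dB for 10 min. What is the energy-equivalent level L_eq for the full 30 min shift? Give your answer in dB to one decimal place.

84.2 dB

Weight each interval's intensity by its duration and average over T = 30 min:
Σ tᵢ·10^(Lᵢ/10) = 20·10^(66.3/10) + 10·10^(88.9/10) = 7.848e+09.
L_eq = 10·log₁₀(7.848e+09/30) = 84.18 dB.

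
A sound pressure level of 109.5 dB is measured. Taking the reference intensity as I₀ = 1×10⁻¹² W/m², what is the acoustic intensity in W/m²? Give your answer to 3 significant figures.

L = 10·log₁₀(I/I₀) ⇒ I = I₀·10^(L/10) = 10⁻¹² × 10^10.95.

0.0891 W/m²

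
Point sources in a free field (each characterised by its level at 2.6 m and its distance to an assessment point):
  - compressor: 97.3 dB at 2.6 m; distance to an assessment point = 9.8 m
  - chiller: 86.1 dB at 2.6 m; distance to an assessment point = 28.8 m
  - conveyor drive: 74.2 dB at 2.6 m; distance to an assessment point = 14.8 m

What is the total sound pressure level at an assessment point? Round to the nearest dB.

Apply inverse-square spreading to bring every level to the receiver, then sum 10^(L/10).
compressor: 97.3 − 20·log₁₀(9.8/2.6) = 97.3 − 11.53 = 85.77 dB.
chiller: 86.1 − 20·log₁₀(28.8/2.6) = 86.1 − 20.89 = 65.21 dB.
conveyor drive: 74.2 − 20·log₁₀(14.8/2.6) = 74.2 − 15.11 = 59.09 dB.
Σ 10^(L/10) = 3.821e+08 → L_total = 10·log₁₀(3.821e+08) = 85.82 dB.

86 dB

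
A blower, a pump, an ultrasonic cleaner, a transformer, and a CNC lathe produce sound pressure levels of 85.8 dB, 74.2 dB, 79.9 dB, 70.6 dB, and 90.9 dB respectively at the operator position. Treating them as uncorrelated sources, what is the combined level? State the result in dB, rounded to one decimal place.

92.4 dB

For uncorrelated sources the intensities add, so convert each level to linear form, sum, and take 10·log₁₀ of the total.
Σ 10^(L/10) = 10^(85.8/10) + 10^(74.2/10) + 10^(79.9/10) + 10^(70.6/10) + 10^(90.9/10) = 1.746e+09.
L_total = 10·log₁₀(1.746e+09) = 92.42 dB.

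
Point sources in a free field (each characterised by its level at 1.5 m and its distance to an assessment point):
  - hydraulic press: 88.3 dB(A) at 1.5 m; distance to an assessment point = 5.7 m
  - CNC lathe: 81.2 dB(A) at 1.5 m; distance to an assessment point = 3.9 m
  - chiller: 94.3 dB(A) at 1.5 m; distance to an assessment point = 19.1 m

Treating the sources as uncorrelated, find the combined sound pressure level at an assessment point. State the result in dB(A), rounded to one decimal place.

79.2 dB(A)

Propagate each source to the receiver with L = L_ref − 20·log₁₀(r/r_ref), then add intensities.
hydraulic press: 88.3 − 20·log₁₀(5.7/1.5) = 88.3 − 11.60 = 76.70 dB(A).
CNC lathe: 81.2 − 20·log₁₀(3.9/1.5) = 81.2 − 8.30 = 72.90 dB(A).
chiller: 94.3 − 20·log₁₀(19.1/1.5) = 94.3 − 22.10 = 72.20 dB(A).
Σ 10^(L/10) = 8.292e+07 → L_total = 10·log₁₀(8.292e+07) = 79.19 dB(A).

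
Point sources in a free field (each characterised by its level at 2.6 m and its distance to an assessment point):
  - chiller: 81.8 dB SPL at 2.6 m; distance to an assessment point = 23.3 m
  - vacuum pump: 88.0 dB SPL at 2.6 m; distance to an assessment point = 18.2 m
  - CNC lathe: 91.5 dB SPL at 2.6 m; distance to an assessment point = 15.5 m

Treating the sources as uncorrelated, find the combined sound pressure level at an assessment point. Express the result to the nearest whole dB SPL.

77 dB SPL

Propagate each source to the receiver with L = L_ref − 20·log₁₀(r/r_ref), then add intensities.
chiller: 81.8 − 20·log₁₀(23.3/2.6) = 81.8 − 19.05 = 62.75 dB SPL.
vacuum pump: 88.0 − 20·log₁₀(18.2/2.6) = 88.0 − 16.90 = 71.10 dB SPL.
CNC lathe: 91.5 − 20·log₁₀(15.5/2.6) = 91.5 − 15.51 = 75.99 dB SPL.
Σ 10^(L/10) = 5.451e+07 → L_total = 10·log₁₀(5.451e+07) = 77.36 dB SPL.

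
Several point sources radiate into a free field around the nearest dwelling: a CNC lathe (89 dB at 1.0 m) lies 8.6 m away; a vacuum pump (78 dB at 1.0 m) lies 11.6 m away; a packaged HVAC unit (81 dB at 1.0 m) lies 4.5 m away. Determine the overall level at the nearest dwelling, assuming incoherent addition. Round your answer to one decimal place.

72.4 dB

Apply inverse-square spreading to bring every level to the receiver, then sum 10^(L/10).
CNC lathe: 89 − 20·log₁₀(8.6/1.0) = 89 − 18.69 = 70.31 dB.
vacuum pump: 78 − 20·log₁₀(11.6/1.0) = 78 − 21.29 = 56.71 dB.
packaged HVAC unit: 81 − 20·log₁₀(4.5/1.0) = 81 − 13.06 = 67.94 dB.
Σ 10^(L/10) = 1.743e+07 → L_total = 10·log₁₀(1.743e+07) = 72.41 dB.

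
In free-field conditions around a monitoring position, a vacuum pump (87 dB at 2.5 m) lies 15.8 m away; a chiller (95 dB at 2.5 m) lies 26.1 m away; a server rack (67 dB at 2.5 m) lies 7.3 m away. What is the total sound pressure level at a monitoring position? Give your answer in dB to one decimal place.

Apply inverse-square spreading to bring every level to the receiver, then sum 10^(L/10).
vacuum pump: 87 − 20·log₁₀(15.8/2.5) = 87 − 16.01 = 70.99 dB.
chiller: 95 − 20·log₁₀(26.1/2.5) = 95 − 20.37 = 74.63 dB.
server rack: 67 − 20·log₁₀(7.3/2.5) = 67 − 9.31 = 57.69 dB.
Σ 10^(L/10) = 4.215e+07 → L_total = 10·log₁₀(4.215e+07) = 76.25 dB.

76.2 dB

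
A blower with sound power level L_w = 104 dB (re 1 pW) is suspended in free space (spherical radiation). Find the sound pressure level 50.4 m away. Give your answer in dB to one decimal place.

L_p = L_w − 10·log₁₀(4π·r²) with r = 50.4 m.
4π·r² = 3.192e+04 m², 10·log₁₀ of that is 45.041 dB.
L_p = 104 − 45.041 = 58.96 dB.

59.0 dB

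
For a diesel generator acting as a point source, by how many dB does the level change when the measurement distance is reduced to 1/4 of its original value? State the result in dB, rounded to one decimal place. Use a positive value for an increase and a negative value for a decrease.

Point-source spreading: ΔL = −20·log₁₀(r₂/r₁).
ΔL = −20·log₁₀(0.25) = +12.04 dB.

+12.0 dB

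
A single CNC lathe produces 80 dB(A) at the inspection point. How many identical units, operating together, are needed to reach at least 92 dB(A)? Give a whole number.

Need L₁ + 10·log₁₀ N ≥ 92, i.e. log₁₀ N ≥ 1.20.
N ≥ 10^(12.0/10) = 15.849, so N = 16.

16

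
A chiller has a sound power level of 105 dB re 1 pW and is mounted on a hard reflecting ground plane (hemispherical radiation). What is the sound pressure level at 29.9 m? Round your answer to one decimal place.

L_p = L_w − 10·log₁₀(2π·r²) with r = 29.9 m.
2π·r² = 5617 m², 10·log₁₀ of that is 37.495 dB.
L_p = 105 − 37.495 = 67.50 dB.

67.5 dB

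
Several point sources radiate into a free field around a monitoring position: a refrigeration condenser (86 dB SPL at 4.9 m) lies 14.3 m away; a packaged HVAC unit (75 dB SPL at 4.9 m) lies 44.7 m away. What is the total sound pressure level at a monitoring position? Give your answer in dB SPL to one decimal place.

First find each source's level at the receiver (point-source: −20·log₁₀(r/r_ref)), then combine on an intensity basis.
refrigeration condenser: 86 − 20·log₁₀(14.3/4.9) = 86 − 9.30 = 76.70 dB SPL.
packaged HVAC unit: 75 − 20·log₁₀(44.7/4.9) = 75 − 19.20 = 55.80 dB SPL.
Σ 10^(L/10) = 4.712e+07 → L_total = 10·log₁₀(4.712e+07) = 76.73 dB SPL.

76.7 dB SPL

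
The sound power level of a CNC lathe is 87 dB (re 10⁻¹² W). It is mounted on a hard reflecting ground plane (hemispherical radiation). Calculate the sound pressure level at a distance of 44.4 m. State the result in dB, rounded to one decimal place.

46.1 dB

Free-field hemispherical radiation: L_p = L_w − 10·log₁₀(2π·r²), r = 44.4 m.
2π·r² = 1.239e+04 m², 10·log₁₀ of that is 40.929 dB.
L_p = 87 − 40.929 = 46.07 dB.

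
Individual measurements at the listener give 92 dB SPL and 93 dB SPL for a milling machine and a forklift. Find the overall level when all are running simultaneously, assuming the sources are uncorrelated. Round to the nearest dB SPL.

For uncorrelated sources the intensities add, so convert each level to linear form, sum, and take 10·log₁₀ of the total.
Σ 10^(L/10) = 10^(92/10) + 10^(93/10) = 3.580e+09.
L_total = 10·log₁₀(3.580e+09) = 95.54 dB SPL.

96 dB SPL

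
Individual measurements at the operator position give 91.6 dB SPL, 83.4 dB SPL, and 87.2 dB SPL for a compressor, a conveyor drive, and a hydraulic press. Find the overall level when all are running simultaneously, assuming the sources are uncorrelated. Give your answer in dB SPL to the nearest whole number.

Incoherent sources combine by intensity addition: L_total = 10·log₁₀(Σ 10^(L_i/10)).
Σ 10^(L/10) = 10^(91.6/10) + 10^(83.4/10) + 10^(87.2/10) = 2.189e+09.
L_total = 10·log₁₀(2.189e+09) = 93.40 dB SPL.

93 dB SPL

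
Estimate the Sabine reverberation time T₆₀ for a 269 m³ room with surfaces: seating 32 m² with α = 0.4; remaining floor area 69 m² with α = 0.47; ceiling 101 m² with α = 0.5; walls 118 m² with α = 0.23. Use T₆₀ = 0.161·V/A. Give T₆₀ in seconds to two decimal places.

0.35 s

Summing Sᵢαᵢ: 32·0.4 + 69·0.47 + 101·0.5 + 118·0.23 = 122.87 m².
T₆₀ = 0.161·V/A = 0.161·269/122.87 = 0.352 s.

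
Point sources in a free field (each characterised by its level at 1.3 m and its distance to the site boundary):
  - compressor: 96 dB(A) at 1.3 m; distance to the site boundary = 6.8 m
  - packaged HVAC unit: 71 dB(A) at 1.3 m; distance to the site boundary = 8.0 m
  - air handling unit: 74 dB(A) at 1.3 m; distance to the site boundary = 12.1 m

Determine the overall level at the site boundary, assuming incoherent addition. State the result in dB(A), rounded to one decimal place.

Propagate each source to the receiver with L = L_ref − 20·log₁₀(r/r_ref), then add intensities.
compressor: 96 − 20·log₁₀(6.8/1.3) = 96 − 14.37 = 81.63 dB(A).
packaged HVAC unit: 71 − 20·log₁₀(8.0/1.3) = 71 − 15.78 = 55.22 dB(A).
air handling unit: 74 − 20·log₁₀(12.1/1.3) = 74 − 19.38 = 54.62 dB(A).
Σ 10^(L/10) = 1.461e+08 → L_total = 10·log₁₀(1.461e+08) = 81.65 dB(A).

81.6 dB(A)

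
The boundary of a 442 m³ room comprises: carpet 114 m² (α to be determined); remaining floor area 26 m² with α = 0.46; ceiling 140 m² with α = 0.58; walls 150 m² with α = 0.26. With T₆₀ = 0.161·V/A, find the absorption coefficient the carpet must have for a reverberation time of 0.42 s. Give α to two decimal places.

From T₆₀ = 0.161·V/A, the target T₆₀ = 0.42 s needs A = 0.161·442/0.42 = 169.43 m².
Absorption from the other surfaces = 26·0.46 + 140·0.58 + 150·0.26 = 132.16 m², so the carpet must supply 37.27 m² over 114 m².
α = 37.27/114 = 0.327.

0.33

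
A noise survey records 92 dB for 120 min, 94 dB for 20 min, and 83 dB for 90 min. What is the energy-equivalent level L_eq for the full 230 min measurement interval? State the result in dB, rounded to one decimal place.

90.5 dB

The energy average is taken in the linear domain: L_eq = 10·log₁₀[(Σ tᵢ·10^(Lᵢ/10))/T], T = 230 min.
Σ tᵢ·10^(Lᵢ/10) = 120·10^(92/10) + 20·10^(94/10) + 90·10^(83/10) = 2.584e+11.
L_eq = 10·log₁₀(2.584e+11/230) = 90.51 dB.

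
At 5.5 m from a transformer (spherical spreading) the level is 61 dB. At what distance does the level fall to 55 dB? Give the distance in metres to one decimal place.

Point-source spreading drops the level by 20·log₁₀(r₂/r₁); inverting, r₂/r₁ = 10^(ΔL/20).
r₂ = 5.5·10^((61−55)/20) = 5.5·10^(6.0/20) = 10.97 m.

11.0 m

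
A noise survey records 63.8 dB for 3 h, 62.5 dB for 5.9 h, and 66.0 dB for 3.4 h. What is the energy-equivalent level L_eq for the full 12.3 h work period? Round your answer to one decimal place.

64.0 dB

The energy average is taken in the linear domain: L_eq = 10·log₁₀[(Σ tᵢ·10^(Lᵢ/10))/T], T = 12.3 h.
Σ tᵢ·10^(Lᵢ/10) = 3·10^(63.8/10) + 5.9·10^(62.5/10) + 3.4·10^(66.0/10) = 3.122e+07.
L_eq = 10·log₁₀(3.122e+07/12.3) = 64.05 dB.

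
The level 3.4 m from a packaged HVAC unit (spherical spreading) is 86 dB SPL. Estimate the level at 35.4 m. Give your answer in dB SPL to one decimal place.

65.6 dB SPL

Point-source attenuation: ΔL = 20·log₁₀(r₂/r₁) = 20·log₁₀(35.4/3.4) = 20.350 dB.
L₂ = 86 − 20·log₁₀(35.4/3.4) = 86 − 20.350 = 65.65 dB SPL.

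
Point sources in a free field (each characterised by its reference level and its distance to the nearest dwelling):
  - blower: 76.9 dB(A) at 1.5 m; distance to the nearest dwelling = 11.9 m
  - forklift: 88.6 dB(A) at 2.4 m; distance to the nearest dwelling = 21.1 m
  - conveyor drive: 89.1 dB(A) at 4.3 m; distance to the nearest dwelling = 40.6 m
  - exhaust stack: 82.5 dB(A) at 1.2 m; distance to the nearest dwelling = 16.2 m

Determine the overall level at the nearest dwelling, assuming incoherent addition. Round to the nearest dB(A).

73 dB(A)

Propagate each source to the receiver with L = L_ref − 20·log₁₀(r/r_ref), then add intensities.
blower: 76.9 − 20·log₁₀(11.9/1.5) = 76.9 − 17.99 = 58.91 dB(A).
forklift: 88.6 − 20·log₁₀(21.1/2.4) = 88.6 − 18.88 = 69.72 dB(A).
conveyor drive: 89.1 − 20·log₁₀(40.6/4.3) = 89.1 − 19.50 = 69.60 dB(A).
exhaust stack: 82.5 − 20·log₁₀(16.2/1.2) = 82.5 − 22.61 = 59.89 dB(A).
Σ 10^(L/10) = 2.024e+07 → L_total = 10·log₁₀(2.024e+07) = 73.06 dB(A).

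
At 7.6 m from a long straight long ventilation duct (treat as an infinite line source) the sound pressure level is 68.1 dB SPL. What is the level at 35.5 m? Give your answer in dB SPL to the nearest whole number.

Line-source attenuation: ΔL = 10·log₁₀(r₂/r₁) = 10·log₁₀(35.5/7.6) = 6.694 dB.
L₂ = 68.1 − 10·log₁₀(35.5/7.6) = 68.1 − 6.694 = 61.41 dB SPL.

61 dB SPL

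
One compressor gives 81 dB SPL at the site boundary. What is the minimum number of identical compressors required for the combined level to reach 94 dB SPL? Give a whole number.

Need L₁ + 10·log₁₀ N ≥ 94, i.e. log₁₀ N ≥ 1.30.
N ≥ 10^(13.0/10) = 19.953, so N = 20.

20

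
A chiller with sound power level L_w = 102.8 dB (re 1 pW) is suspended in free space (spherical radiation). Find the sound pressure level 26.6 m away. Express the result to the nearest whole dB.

63 dB

The power spreads over a sphere of area 4π·r², so L_p = L_w − 10·log₁₀(4π·r²).
4π·r² = 8891 m², 10·log₁₀ of that is 39.490 dB.
L_p = 102.8 − 39.490 = 63.31 dB.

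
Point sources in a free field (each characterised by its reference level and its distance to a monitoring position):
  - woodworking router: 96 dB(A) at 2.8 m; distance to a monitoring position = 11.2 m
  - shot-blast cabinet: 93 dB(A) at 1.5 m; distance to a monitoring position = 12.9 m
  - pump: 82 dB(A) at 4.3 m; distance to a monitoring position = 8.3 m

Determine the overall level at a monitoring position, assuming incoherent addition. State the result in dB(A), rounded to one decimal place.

Apply inverse-square spreading to bring every level to the receiver, then sum 10^(L/10).
woodworking router: 96 − 20·log₁₀(11.2/2.8) = 96 − 12.04 = 83.96 dB(A).
shot-blast cabinet: 93 − 20·log₁₀(12.9/1.5) = 93 − 18.69 = 74.31 dB(A).
pump: 82 − 20·log₁₀(8.3/4.3) = 82 − 5.71 = 76.29 dB(A).
Σ 10^(L/10) = 3.183e+08 → L_total = 10·log₁₀(3.183e+08) = 85.03 dB(A).

85.0 dB(A)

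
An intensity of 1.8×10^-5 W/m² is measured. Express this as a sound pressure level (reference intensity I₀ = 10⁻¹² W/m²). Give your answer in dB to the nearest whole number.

L = 10·log₁₀(I/I₀) = 10·log₁₀(1.8×10^-5/10⁻¹²) = 10·log₁₀(1.8×10^7).
L = 10·(0.2553 + 7) = 72.55 dB.

73 dB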